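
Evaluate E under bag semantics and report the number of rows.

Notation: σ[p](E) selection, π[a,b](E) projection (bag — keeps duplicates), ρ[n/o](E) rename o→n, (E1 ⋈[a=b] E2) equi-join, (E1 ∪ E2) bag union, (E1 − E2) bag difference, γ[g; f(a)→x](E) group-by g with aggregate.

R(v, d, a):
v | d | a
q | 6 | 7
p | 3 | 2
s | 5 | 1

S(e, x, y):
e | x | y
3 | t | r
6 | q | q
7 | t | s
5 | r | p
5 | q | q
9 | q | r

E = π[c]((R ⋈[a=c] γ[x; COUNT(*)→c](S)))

Per-node cardinality:
  R → 3
  S → 6
  γ[x; COUNT(*)→c](S) → 3
  (R ⋈[a=c] γ[x; COUNT(*)→c](S)) → 2
  π[c]((R ⋈[a=c] γ[x; COUNT(*)→c](S))) → 2

|E| = 2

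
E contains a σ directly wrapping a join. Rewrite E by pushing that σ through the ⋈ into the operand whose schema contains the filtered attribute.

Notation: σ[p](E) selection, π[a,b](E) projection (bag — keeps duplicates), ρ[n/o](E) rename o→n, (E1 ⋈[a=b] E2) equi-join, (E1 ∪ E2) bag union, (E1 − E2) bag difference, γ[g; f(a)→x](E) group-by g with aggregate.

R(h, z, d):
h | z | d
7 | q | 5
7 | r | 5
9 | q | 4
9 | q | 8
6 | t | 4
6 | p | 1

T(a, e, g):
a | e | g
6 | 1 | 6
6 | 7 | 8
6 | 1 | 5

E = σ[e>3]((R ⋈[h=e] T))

σ filters on e, owned by the right side.
E' = (R ⋈[h=e] σ[e>3](T))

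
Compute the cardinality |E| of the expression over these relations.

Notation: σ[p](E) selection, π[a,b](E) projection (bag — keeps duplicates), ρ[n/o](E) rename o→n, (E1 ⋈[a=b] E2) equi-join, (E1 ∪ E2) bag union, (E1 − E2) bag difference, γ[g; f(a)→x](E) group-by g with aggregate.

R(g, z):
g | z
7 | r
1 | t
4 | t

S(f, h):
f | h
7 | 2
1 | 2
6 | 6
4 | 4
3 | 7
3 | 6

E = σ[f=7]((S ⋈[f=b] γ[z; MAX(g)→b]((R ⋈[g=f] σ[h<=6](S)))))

Subexpression sizes:
  S → 6
  R → 3
  S → 6
  σ[h<=6](S) → 5
  (R ⋈[g=f] σ[h<=6](S)) → 3
  γ[z; MAX(g)→b]((R ⋈[g=f] σ[h<=6](S))) → 2
  (S ⋈[f=b] γ[z; MAX(g)→b]((R ⋈[g=f] σ[h<=6](S)))) → 2
  σ[f=7]((S ⋈[f=b] γ[z; MAX(g)→b]((R ⋈[g=f] σ[h<=6](S))))) → 1

|E| = 1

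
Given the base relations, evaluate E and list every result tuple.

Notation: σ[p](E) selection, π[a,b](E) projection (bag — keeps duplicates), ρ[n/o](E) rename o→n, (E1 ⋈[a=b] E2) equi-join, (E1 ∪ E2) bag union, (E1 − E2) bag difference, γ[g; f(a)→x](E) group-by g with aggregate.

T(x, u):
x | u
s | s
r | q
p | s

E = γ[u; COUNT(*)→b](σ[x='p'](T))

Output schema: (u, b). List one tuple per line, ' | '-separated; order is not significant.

Subexpression sizes:
  T → 3
  σ[x='p'](T) → 1
  γ[u; COUNT(*)→b](σ[x='p'](T)) → 1

== RESULT ==
u | b
s | 1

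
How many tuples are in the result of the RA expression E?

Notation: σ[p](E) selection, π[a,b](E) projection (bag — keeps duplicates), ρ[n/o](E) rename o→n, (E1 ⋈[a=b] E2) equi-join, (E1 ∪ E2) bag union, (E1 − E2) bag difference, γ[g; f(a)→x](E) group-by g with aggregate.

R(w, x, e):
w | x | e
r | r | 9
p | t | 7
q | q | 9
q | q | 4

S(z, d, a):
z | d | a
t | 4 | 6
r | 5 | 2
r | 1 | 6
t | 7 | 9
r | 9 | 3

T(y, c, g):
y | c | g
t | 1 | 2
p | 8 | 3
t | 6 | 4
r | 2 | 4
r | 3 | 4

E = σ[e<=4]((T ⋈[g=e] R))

Subexpression sizes:
  T → 5
  R → 4
  (T ⋈[g=e] R) → 3
  σ[e<=4]((T ⋈[g=e] R)) → 3

|E| = 3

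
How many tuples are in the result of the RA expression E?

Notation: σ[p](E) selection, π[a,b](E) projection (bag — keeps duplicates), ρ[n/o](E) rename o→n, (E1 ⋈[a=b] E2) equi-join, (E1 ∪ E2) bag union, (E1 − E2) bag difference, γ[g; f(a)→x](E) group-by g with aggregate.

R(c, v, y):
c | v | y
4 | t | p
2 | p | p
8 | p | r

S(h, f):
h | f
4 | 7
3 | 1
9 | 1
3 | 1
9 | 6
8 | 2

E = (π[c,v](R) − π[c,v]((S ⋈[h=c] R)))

Subexpression sizes:
  R → 3
  π[c,v](R) → 3
  S → 6
  R → 3
  (S ⋈[h=c] R) → 2
  π[c,v]((S ⋈[h=c] R)) → 2
  (π[c,v](R) − π[c,v]((S ⋈[h=c] R))) → 1

|E| = 1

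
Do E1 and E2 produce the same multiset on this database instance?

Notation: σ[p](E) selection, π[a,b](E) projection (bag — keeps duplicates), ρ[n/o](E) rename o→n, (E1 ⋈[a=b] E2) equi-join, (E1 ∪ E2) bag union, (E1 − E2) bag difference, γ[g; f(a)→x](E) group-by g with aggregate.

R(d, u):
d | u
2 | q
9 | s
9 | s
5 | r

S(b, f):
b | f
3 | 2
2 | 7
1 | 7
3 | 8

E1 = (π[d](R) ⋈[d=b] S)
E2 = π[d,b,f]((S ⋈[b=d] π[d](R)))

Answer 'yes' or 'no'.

E1 subexpression sizes:
  R → 4
  π[d](R) → 4
  S → 4
  (π[d](R) ⋈[d=b] S) → 1
E2 subexpression sizes:
  S → 4
  R → 4
  π[d](R) → 4
  (S ⋈[b=d] π[d](R)) → 1
  π[d,b,f]((S ⋈[b=d] π[d](R))) → 1

E1 and E2 produce the same multiset:
d | b | f
2 | 2 | 7

yes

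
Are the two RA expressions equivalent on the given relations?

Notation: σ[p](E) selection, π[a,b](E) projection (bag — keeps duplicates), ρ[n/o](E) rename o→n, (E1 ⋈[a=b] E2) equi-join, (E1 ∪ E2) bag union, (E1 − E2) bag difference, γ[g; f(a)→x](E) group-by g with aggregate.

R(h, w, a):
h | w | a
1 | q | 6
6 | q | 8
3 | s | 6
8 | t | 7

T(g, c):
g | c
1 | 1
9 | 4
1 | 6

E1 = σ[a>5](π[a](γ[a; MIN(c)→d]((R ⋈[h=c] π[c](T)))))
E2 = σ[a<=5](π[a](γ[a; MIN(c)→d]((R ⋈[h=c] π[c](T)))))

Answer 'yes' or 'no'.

E1 per-node cardinality:
  R → 4
  T → 3
  π[c](T) → 3
  (R ⋈[h=c] π[c](T)) → 2
  γ[a; MIN(c)→d]((R ⋈[h=c] π[c](T))) → 2
  π[a](γ[a; MIN(c)→d]((R ⋈[h=c] π[c](T)))) → 2
  σ[a>5](π[a](γ[a; MIN(c)→d]((R ⋈[h=c] π[c](T))))) → 2
E2 per-node cardinality:
  R → 4
  T → 3
  π[c](T) → 3
  (R ⋈[h=c] π[c](T)) → 2
  γ[a; MIN(c)→d]((R ⋈[h=c] π[c](T))) → 2
  π[a](γ[a; MIN(c)→d]((R ⋈[h=c] π[c](T)))) → 2
  σ[a<=5](π[a](γ[a; MIN(c)→d]((R ⋈[h=c] π[c](T))))) → 0

E1 result:
a
6
8
E2 result:
a
(0 rows)
Witness: (6,) appears 1× in E1 but 0× in E2.

no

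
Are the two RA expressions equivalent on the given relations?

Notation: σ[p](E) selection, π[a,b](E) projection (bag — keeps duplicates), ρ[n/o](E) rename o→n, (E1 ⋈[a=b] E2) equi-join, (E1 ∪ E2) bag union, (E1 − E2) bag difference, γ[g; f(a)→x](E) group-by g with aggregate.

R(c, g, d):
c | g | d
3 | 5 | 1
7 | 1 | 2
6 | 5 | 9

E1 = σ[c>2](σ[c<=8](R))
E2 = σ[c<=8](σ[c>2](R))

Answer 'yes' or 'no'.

E1 row counts bottom-up:
  R → 3
  σ[c<=8](R) → 3
  σ[c>2](σ[c<=8](R)) → 3
E2 row counts bottom-up:
  R → 3
  σ[c>2](R) → 3
  σ[c<=8](σ[c>2](R)) → 3

E1 and E2 produce the same multiset:
c | g | d
3 | 5 | 1
6 | 5 | 9
7 | 1 | 2

yes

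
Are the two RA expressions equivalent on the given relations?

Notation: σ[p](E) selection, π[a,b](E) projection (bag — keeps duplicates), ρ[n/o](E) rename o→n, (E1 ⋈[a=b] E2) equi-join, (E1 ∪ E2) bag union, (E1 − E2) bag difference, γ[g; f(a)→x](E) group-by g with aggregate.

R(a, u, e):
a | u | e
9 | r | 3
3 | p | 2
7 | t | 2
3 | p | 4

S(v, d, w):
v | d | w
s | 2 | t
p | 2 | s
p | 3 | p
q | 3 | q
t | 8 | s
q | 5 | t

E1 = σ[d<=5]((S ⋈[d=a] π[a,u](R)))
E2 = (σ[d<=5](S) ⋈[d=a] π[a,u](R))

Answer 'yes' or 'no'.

E1 stepwise |·|:
  S → 6
  R → 4
  π[a,u](R) → 4
  (S ⋈[d=a] π[a,u](R)) → 4
  σ[d<=5]((S ⋈[d=a] π[a,u](R))) → 4
E2 stepwise |·|:
  S → 6
  σ[d<=5](S) → 5
  R → 4
  π[a,u](R) → 4
  (σ[d<=5](S) ⋈[d=a] π[a,u](R)) → 4

E1 and E2 produce the same multiset:
v | d | w | a | u
p | 3 | p | 3 | p
p | 3 | p | 3 | p
q | 3 | q | 3 | p
q | 3 | q | 3 | p

yes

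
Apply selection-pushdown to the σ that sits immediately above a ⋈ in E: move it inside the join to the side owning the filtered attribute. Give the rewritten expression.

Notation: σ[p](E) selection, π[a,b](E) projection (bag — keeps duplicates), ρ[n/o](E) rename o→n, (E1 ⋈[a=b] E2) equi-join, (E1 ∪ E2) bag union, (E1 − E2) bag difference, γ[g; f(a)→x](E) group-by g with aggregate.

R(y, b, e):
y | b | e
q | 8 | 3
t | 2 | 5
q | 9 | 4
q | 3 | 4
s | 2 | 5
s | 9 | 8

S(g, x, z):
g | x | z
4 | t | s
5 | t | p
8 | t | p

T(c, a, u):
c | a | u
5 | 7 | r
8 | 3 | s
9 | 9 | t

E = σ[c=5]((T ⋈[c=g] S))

σ filters on c, owned by the left side.
E' = (σ[c=5](T) ⋈[c=g] S)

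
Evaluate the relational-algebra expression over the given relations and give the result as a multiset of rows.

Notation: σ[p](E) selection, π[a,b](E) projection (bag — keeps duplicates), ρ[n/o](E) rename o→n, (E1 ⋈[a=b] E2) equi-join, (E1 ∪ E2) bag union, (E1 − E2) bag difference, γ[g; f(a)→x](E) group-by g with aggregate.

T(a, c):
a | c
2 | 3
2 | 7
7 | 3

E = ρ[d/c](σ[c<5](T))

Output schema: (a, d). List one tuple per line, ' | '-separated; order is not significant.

Row counts bottom-up:
  T → 3
  σ[c<5](T) → 2
  ρ[d/c](σ[c<5](T)) → 2

== RESULT ==
a | d
2 | 3
7 | 3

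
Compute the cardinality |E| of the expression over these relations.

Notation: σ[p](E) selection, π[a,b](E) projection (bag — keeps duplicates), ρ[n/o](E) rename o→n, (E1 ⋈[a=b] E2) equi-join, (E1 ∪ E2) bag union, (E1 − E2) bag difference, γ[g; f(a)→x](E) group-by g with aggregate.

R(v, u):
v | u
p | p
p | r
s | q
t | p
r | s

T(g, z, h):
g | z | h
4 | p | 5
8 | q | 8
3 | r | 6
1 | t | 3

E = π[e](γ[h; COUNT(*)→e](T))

Per-node cardinality:
  T → 4
  γ[h; COUNT(*)→e](T) → 4
  π[e](γ[h; COUNT(*)→e](T)) → 4

|E| = 4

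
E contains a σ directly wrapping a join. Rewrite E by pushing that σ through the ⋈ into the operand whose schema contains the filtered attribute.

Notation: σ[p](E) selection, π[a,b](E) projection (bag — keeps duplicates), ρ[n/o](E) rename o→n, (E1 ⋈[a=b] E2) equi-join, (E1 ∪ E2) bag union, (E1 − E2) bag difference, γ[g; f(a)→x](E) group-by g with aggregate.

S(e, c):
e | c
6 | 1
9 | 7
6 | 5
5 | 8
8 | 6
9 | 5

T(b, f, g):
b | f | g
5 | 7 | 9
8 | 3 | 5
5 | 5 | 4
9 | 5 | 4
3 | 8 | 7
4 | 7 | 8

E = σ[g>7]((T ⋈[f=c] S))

σ filters on g, owned by the left side.
E' = (σ[g>7](T) ⋈[f=c] S)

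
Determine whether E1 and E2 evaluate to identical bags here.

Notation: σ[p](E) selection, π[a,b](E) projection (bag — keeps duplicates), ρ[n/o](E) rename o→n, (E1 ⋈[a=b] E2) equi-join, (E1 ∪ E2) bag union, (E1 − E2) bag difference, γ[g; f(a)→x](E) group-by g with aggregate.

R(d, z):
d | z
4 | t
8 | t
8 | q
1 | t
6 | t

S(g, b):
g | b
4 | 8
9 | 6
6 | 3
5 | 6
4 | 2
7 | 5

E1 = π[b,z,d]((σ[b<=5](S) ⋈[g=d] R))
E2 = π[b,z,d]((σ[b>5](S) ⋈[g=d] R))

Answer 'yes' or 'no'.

E1 stepwise |·|:
  S → 6
  σ[b<=5](S) → 3
  R → 5
  (σ[b<=5](S) ⋈[g=d] R) → 2
  π[b,z,d]((σ[b<=5](S) ⋈[g=d] R)) → 2
E2 stepwise |·|:
  S → 6
  σ[b>5](S) → 3
  R → 5
  (σ[b>5](S) ⋈[g=d] R) → 1
  π[b,z,d]((σ[b>5](S) ⋈[g=d] R)) → 1

E1 result:
b | z | d
2 | t | 4
3 | t | 6
E2 result:
b | z | d
8 | t | 4
Witness: (3, 't', 6) appears 1× in E1 but 0× in E2.

no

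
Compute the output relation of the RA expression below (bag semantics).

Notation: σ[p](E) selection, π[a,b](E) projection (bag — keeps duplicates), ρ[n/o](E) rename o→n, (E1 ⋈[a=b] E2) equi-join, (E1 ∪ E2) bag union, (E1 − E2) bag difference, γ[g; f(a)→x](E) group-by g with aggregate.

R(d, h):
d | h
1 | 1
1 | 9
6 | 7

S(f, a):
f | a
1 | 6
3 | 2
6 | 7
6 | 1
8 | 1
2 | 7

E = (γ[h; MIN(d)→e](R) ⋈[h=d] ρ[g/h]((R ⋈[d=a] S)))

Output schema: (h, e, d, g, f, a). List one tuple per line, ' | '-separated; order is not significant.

Per-node cardinality:
  R → 3
  γ[h; MIN(d)→e](R) → 3
  R → 3
  S → 6
  (R ⋈[d=a] S) → 5
  ρ[g/h]((R ⋈[d=a] S)) → 5
  (γ[h; MIN(d)→e](R) ⋈[h=d] ρ[g/h]((R ⋈[d=a] S))) → 4

== RESULT ==
h | e | d | g | f | a
1 | 1 | 1 | 1 | 6 | 1
1 | 1 | 1 | 1 | 8 | 1
1 | 1 | 1 | 9 | 6 | 1
1 | 1 | 1 | 9 | 8 | 1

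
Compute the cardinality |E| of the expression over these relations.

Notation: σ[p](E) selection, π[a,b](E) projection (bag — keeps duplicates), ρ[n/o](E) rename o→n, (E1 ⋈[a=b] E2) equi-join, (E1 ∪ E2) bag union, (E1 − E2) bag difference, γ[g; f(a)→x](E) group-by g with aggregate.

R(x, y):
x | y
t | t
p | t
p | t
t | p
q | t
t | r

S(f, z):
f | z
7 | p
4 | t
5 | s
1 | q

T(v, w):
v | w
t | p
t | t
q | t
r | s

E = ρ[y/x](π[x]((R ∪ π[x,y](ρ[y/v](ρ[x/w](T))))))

Subexpression sizes:
  R → 6
  T → 4
  ρ[x/w](T) → 4
  ρ[y/v](ρ[x/w](T)) → 4
  π[x,y](ρ[y/v](ρ[x/w](T))) → 4
  (R ∪ π[x,y](ρ[y/v](ρ[x/w](T)))) → 10
  π[x]((R ∪ π[x,y](ρ[y/v](ρ[x/w](T))))) → 10
  ρ[y/x](π[x]((R ∪ π[x,y](ρ[y/v](ρ[x/w](T)))))) → 10

|E| = 10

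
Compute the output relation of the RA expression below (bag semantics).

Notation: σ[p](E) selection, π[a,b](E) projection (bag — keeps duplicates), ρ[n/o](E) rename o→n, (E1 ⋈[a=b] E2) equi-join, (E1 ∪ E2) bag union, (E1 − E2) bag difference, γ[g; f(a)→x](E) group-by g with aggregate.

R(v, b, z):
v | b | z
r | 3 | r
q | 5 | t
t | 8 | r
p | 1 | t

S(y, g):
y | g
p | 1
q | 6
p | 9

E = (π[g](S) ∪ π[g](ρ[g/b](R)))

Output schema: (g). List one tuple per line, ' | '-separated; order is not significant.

Per-node cardinality:
  S → 3
  π[g](S) → 3
  R → 4
  ρ[g/b](R) → 4
  π[g](ρ[g/b](R)) → 4
  (π[g](S) ∪ π[g](ρ[g/b](R))) → 7

== RESULT ==
g
1
1
3
5
6
8
9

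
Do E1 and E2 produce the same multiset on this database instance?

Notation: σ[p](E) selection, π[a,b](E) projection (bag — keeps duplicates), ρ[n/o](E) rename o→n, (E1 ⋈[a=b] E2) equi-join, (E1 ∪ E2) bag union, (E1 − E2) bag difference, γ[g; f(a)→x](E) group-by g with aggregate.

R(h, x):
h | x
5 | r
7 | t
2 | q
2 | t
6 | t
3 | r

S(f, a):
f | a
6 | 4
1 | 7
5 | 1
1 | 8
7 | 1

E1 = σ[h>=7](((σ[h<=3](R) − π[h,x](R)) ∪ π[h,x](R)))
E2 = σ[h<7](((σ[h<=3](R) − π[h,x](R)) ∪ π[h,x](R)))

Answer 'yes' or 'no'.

E1 stepwise |·|:
  R → 6
  σ[h<=3](R) → 3
  R → 6
  π[h,x](R) → 6
  (σ[h<=3](R) − π[h,x](R)) → 0
  R → 6
  π[h,x](R) → 6
  ((σ[h<=3](R) − π[h,x](R)) ∪ π[h,x](R)) → 6
  σ[h>=7](((σ[h<=3](R) − π[h,x](R)) ∪ π[h,x](R))) → 1
E2 stepwise |·|:
  R → 6
  σ[h<=3](R) → 3
  R → 6
  π[h,x](R) → 6
  (σ[h<=3](R) − π[h,x](R)) → 0
  R → 6
  π[h,x](R) → 6
  ((σ[h<=3](R) − π[h,x](R)) ∪ π[h,x](R)) → 6
  σ[h<7](((σ[h<=3](R) − π[h,x](R)) ∪ π[h,x](R))) → 5

E1 result:
h | x
7 | t
E2 result:
h | x
2 | q
2 | t
3 | r
5 | r
6 | t
Witness: (6, 't') appears 0× in E1 but 1× in E2.

no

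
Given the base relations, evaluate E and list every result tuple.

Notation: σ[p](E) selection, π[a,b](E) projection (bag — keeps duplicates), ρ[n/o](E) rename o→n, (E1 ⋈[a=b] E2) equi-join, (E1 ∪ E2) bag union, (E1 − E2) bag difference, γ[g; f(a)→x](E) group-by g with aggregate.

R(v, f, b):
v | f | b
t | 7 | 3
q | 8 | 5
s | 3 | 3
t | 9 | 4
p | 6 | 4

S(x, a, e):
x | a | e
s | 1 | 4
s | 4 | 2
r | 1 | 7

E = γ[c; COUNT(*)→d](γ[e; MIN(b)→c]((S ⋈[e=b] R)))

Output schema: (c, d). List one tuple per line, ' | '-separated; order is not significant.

Stepwise |·|:
  S → 3
  R → 5
  (S ⋈[e=b] R) → 2
  γ[e; MIN(b)→c]((S ⋈[e=b] R)) → 1
  γ[c; COUNT(*)→d](γ[e; MIN(b)→c]((S ⋈[e=b] R))) → 1

== RESULT ==
c | d
4 | 1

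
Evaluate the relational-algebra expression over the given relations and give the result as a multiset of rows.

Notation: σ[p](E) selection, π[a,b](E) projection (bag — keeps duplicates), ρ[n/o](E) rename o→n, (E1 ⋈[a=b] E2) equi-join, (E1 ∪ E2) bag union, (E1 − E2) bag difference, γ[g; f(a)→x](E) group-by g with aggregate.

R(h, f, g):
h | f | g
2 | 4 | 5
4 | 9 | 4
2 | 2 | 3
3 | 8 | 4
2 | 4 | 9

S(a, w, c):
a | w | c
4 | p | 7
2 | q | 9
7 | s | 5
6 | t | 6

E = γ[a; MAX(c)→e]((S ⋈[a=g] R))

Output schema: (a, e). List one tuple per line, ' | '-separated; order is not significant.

Per-node cardinality:
  S → 4
  R → 5
  (S ⋈[a=g] R) → 2
  γ[a; MAX(c)→e]((S ⋈[a=g] R)) → 1

== RESULT ==
a | e
4 | 7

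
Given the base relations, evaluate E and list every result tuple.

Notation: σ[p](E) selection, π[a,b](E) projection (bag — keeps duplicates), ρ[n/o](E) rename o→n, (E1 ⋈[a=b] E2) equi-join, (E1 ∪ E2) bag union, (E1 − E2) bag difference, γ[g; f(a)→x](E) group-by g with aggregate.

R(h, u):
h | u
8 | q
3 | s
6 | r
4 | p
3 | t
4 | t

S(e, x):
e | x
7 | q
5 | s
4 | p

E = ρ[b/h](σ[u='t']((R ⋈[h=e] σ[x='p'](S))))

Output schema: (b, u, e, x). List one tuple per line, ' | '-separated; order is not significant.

Row counts bottom-up:
  R → 6
  S → 3
  σ[x='p'](S) → 1
  (R ⋈[h=e] σ[x='p'](S)) → 2
  σ[u='t']((R ⋈[h=e] σ[x='p'](S))) → 1
  ρ[b/h](σ[u='t']((R ⋈[h=e] σ[x='p'](S)))) → 1

== RESULT ==
b | u | e | x
4 | t | 4 | p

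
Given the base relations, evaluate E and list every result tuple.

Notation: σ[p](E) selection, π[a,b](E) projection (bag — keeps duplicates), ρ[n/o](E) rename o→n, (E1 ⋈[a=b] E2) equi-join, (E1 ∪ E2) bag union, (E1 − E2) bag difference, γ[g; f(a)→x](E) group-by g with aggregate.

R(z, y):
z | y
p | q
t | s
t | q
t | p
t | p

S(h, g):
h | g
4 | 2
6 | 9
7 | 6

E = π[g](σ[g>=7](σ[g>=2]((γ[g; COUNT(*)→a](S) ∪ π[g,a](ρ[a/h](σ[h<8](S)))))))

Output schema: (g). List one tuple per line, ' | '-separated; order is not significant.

Row counts bottom-up:
  S → 3
  γ[g; COUNT(*)→a](S) → 3
  S → 3
  σ[h<8](S) → 3
  ρ[a/h](σ[h<8](S)) → 3
  π[g,a](ρ[a/h](σ[h<8](S))) → 3
  (γ[g; COUNT(*)→a](S) ∪ π[g,a](ρ[a/h](σ[h<8](S)))) → 6
  σ[g>=2]((γ[g; COUNT(*)→a](S) ∪ π[g,a](ρ[a/h](σ[h<8](S))))) → 6
  σ[g>=7](σ[g>=2]((γ[g; COUNT(*)→a](S) ∪ π[g,a](ρ[a/h](σ[h<8](S)))))) → 2
  π[g](σ[g>=7](σ[g>=2]((γ[g; COUNT(*)→a](S) ∪ π[g,a](ρ[a/h](σ[h<8](S))))))) → 2

== RESULT ==
g
9
9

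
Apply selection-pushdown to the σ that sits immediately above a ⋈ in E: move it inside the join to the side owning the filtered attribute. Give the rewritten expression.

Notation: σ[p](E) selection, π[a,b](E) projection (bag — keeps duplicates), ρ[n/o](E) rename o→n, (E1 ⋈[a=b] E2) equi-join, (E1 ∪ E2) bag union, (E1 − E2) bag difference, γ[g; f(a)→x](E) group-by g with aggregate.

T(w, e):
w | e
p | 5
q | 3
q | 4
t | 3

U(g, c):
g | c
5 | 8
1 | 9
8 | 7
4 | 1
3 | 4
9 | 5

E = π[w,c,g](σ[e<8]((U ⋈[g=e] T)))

σ filters on e, owned by the right side.
E' = π[w,c,g]((U ⋈[g=e] σ[e<8](T)))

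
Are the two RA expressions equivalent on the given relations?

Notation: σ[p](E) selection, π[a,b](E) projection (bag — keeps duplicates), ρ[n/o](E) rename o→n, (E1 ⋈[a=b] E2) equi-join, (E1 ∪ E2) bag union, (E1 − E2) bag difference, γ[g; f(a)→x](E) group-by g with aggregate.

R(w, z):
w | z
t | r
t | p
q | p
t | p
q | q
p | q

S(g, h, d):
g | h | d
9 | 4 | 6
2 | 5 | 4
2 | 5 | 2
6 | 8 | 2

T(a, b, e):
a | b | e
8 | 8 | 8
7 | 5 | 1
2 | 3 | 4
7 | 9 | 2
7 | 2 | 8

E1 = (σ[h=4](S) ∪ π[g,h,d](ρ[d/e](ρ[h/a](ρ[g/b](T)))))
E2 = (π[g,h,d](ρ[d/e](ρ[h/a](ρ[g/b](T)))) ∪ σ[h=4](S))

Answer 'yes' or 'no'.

E1 subexpression sizes:
  S → 4
  σ[h=4](S) → 1
  T → 5
  ρ[g/b](T) → 5
  ρ[h/a](ρ[g/b](T)) → 5
  ρ[d/e](ρ[h/a](ρ[g/b](T))) → 5
  π[g,h,d](ρ[d/e](ρ[h/a](ρ[g/b](T)))) → 5
  (σ[h=4](S) ∪ π[g,h,d](ρ[d/e](ρ[h/a](ρ[g/b](T))))) → 6
E2 subexpression sizes:
  T → 5
  ρ[g/b](T) → 5
  ρ[h/a](ρ[g/b](T)) → 5
  ρ[d/e](ρ[h/a](ρ[g/b](T))) → 5
  π[g,h,d](ρ[d/e](ρ[h/a](ρ[g/b](T)))) → 5
  S → 4
  σ[h=4](S) → 1
  (π[g,h,d](ρ[d/e](ρ[h/a](ρ[g/b](T)))) ∪ σ[h=4](S)) → 6

E1 and E2 produce the same multiset:
g | h | d
2 | 7 | 8
3 | 2 | 4
5 | 7 | 1
8 | 8 | 8
9 | 4 | 6
9 | 7 | 2

yes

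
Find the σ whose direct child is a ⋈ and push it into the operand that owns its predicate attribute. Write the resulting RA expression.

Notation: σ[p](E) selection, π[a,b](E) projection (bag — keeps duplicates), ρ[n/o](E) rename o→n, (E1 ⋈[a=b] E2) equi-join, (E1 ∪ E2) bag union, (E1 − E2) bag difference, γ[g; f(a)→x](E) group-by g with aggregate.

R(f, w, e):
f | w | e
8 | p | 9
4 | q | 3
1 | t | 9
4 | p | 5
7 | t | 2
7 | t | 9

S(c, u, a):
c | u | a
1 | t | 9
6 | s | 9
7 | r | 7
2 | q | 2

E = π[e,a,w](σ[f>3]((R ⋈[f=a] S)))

σ filters on f, owned by the left side.
E' = π[e,a,w]((σ[f>3](R) ⋈[f=a] S))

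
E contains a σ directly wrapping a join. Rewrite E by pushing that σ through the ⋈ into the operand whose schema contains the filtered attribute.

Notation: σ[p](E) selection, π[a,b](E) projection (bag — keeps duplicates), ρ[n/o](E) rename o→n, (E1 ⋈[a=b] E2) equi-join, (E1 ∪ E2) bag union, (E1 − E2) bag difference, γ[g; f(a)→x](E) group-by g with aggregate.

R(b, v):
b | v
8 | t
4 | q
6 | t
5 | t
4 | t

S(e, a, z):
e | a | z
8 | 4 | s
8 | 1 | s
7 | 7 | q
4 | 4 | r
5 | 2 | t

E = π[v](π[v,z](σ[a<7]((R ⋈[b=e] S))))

σ filters on a, owned by the right side.
E' = π[v](π[v,z]((R ⋈[b=e] σ[a<7](S))))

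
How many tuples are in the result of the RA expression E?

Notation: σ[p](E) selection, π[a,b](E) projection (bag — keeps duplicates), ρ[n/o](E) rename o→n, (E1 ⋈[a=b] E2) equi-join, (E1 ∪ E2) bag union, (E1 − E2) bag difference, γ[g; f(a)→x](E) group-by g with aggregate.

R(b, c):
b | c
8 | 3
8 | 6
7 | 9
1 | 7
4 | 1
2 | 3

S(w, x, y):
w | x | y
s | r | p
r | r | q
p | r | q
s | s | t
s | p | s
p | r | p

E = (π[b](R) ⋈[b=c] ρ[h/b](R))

Stepwise |·|:
  R → 6
  π[b](R) → 6
  R → 6
  ρ[h/b](R) → 6
  (π[b](R) ⋈[b=c] ρ[h/b](R)) → 2

|E| = 2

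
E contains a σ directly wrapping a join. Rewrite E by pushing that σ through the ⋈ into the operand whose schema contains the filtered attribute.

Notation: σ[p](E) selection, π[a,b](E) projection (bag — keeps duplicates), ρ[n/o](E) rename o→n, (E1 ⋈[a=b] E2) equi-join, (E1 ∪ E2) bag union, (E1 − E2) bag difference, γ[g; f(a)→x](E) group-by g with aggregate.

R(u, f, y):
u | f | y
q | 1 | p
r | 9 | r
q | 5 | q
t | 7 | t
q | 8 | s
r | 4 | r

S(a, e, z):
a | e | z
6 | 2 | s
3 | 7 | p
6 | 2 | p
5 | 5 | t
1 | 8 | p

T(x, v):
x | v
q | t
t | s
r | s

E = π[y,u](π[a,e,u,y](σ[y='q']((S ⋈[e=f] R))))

σ filters on y, owned by the right side.
E' = π[y,u](π[a,e,u,y]((S ⋈[e=f] σ[y='q'](R))))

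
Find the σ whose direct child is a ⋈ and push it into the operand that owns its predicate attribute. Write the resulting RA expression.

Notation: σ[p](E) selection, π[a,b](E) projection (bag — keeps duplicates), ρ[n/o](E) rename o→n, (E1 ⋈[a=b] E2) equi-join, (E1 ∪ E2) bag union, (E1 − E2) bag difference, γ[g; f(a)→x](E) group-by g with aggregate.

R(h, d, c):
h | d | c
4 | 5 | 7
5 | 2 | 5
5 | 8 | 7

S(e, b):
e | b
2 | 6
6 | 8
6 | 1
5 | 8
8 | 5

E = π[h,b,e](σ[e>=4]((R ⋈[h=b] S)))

σ filters on e, owned by the right side.
E' = π[h,b,e]((R ⋈[h=b] σ[e>=4](S)))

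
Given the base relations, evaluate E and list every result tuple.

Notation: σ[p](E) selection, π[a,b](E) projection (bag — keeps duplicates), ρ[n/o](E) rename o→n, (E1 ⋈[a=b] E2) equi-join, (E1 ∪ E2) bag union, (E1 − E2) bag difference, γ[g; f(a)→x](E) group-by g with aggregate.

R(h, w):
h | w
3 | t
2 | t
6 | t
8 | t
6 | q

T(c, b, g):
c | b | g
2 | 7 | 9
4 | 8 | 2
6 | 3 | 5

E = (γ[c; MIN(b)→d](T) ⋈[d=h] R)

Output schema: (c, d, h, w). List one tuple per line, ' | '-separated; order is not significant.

Subexpression sizes:
  T → 3
  γ[c; MIN(b)→d](T) → 3
  R → 5
  (γ[c; MIN(b)→d](T) ⋈[d=h] R) → 2

== RESULT ==
c | d | h | w
4 | 8 | 8 | t
6 | 3 | 3 | t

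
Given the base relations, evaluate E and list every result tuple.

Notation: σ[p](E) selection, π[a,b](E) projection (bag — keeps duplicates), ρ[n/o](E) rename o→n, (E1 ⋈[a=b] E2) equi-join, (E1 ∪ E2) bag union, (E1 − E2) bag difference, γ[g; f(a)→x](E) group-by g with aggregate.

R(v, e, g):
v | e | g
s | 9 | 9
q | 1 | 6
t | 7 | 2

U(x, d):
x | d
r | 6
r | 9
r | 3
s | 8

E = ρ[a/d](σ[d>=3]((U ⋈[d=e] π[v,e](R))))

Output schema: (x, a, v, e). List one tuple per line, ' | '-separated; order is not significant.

Per-node cardinality:
  U → 4
  R → 3
  π[v,e](R) → 3
  (U ⋈[d=e] π[v,e](R)) → 1
  σ[d>=3]((U ⋈[d=e] π[v,e](R))) → 1
  ρ[a/d](σ[d>=3]((U ⋈[d=e] π[v,e](R)))) → 1

== RESULT ==
x | a | v | e
r | 9 | s | 9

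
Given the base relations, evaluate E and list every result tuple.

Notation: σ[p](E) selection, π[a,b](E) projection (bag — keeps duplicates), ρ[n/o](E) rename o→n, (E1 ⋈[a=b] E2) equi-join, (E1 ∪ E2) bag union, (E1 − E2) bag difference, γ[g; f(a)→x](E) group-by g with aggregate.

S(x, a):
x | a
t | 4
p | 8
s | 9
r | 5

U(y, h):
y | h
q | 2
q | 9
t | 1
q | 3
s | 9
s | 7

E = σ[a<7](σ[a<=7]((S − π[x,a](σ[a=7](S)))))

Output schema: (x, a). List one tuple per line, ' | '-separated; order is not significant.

Stepwise |·|:
  S → 4
  S → 4
  σ[a=7](S) → 0
  π[x,a](σ[a=7](S)) → 0
  (S − π[x,a](σ[a=7](S))) → 4
  σ[a<=7]((S − π[x,a](σ[a=7](S)))) → 2
  σ[a<7](σ[a<=7]((S − π[x,a](σ[a=7](S))))) → 2

== RESULT ==
x | a
r | 5
t | 4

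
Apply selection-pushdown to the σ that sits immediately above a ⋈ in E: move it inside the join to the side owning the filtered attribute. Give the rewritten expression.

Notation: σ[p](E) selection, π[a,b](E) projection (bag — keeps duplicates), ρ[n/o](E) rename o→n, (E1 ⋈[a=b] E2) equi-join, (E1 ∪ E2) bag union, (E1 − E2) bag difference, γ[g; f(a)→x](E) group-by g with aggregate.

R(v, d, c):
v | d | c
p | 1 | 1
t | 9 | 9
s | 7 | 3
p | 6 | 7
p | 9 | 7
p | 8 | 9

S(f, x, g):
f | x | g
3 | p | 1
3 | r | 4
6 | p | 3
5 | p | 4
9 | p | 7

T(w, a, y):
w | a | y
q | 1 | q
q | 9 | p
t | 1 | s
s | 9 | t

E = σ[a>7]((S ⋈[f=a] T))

σ filters on a, owned by the right side.
E' = (S ⋈[f=a] σ[a>7](T))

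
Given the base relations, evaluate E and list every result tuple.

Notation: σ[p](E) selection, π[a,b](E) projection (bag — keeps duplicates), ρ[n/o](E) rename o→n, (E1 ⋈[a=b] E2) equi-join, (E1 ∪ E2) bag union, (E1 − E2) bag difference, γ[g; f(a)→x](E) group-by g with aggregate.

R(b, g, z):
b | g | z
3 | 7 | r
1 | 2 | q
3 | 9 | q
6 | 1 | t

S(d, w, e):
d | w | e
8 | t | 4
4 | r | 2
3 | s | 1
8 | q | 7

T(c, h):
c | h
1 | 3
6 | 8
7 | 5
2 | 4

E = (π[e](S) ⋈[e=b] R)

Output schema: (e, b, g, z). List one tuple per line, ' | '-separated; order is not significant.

Per-node cardinality:
  S → 4
  π[e](S) → 4
  R → 4
  (π[e](S) ⋈[e=b] R) → 1

== RESULT ==
e | b | g | z
1 | 1 | 2 | q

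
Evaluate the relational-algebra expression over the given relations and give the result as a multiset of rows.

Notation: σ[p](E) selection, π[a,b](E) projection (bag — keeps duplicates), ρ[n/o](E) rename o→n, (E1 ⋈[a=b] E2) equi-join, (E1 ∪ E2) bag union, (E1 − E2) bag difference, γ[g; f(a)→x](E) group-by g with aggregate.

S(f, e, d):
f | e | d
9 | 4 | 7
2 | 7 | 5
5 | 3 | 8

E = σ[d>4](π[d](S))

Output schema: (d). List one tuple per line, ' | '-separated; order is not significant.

Stepwise |·|:
  S → 3
  π[d](S) → 3
  σ[d>4](π[d](S)) → 3

== RESULT ==
d
5
7
8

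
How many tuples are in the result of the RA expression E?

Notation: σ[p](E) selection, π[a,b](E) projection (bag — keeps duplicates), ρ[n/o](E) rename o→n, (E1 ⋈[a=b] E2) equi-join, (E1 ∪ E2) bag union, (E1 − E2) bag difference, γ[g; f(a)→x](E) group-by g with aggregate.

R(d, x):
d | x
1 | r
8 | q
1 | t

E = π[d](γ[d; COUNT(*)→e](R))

Per-node cardinality:
  R → 3
  γ[d; COUNT(*)→e](R) → 2
  π[d](γ[d; COUNT(*)→e](R)) → 2

|E| = 2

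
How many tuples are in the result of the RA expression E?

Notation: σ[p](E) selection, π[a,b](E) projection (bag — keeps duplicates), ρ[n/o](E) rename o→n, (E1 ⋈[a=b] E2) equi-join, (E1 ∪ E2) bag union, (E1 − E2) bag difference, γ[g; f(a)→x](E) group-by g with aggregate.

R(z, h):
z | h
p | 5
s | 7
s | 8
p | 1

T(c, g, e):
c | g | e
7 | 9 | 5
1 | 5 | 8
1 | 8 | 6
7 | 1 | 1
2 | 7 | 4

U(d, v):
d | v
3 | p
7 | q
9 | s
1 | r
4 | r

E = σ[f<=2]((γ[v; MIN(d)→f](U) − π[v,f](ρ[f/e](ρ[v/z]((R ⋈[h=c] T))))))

Per-node cardinality:
  U → 5
  γ[v; MIN(d)→f](U) → 4
  R → 4
  T → 5
  (R ⋈[h=c] T) → 4
  ρ[v/z]((R ⋈[h=c] T)) → 4
  ρ[f/e](ρ[v/z]((R ⋈[h=c] T))) → 4
  π[v,f](ρ[f/e](ρ[v/z]((R ⋈[h=c] T)))) → 4
  (γ[v; MIN(d)→f](U) − π[v,f](ρ[f/e](ρ[v/z]((R ⋈[h=c] T))))) → 4
  σ[f<=2]((γ[v; MIN(d)→f](U) − π[v,f](ρ[f/e](ρ[v/z]((R ⋈[h=c] T)))))) → 1

|E| = 1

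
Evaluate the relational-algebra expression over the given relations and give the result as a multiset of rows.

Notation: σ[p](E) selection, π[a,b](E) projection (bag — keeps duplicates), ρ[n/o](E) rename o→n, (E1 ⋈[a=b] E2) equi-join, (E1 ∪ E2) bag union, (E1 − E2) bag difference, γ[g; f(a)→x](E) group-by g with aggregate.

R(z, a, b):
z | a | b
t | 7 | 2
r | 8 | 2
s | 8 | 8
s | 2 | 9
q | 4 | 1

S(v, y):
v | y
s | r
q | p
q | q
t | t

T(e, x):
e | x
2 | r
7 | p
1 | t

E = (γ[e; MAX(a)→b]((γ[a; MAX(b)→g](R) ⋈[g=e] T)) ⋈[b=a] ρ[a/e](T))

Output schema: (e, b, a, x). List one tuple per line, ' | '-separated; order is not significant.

Subexpression sizes:
  R → 5
  γ[a; MAX(b)→g](R) → 4
  T → 3
  (γ[a; MAX(b)→g](R) ⋈[g=e] T) → 2
  γ[e; MAX(a)→b]((γ[a; MAX(b)→g](R) ⋈[g=e] T)) → 2
  T → 3
  ρ[a/e](T) → 3
  (γ[e; MAX(a)→b]((γ[a; MAX(b)→g](R) ⋈[g=e] T)) ⋈[b=a] ρ[a/e](T)) → 1

== RESULT ==
e | b | a | x
2 | 7 | 7 | p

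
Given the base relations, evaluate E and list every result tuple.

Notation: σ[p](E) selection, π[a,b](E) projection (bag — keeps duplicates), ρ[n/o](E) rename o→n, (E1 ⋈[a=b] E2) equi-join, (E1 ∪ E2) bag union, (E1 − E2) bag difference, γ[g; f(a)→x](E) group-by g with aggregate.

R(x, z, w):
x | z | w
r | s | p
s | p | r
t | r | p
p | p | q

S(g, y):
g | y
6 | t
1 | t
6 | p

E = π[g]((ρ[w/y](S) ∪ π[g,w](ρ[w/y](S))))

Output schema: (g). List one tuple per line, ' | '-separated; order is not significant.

Per-node cardinality:
  S → 3
  ρ[w/y](S) → 3
  S → 3
  ρ[w/y](S) → 3
  π[g,w](ρ[w/y](S)) → 3
  (ρ[w/y](S) ∪ π[g,w](ρ[w/y](S))) → 6
  π[g]((ρ[w/y](S) ∪ π[g,w](ρ[w/y](S)))) → 6

== RESULT ==
g
1
1
6
6
6
6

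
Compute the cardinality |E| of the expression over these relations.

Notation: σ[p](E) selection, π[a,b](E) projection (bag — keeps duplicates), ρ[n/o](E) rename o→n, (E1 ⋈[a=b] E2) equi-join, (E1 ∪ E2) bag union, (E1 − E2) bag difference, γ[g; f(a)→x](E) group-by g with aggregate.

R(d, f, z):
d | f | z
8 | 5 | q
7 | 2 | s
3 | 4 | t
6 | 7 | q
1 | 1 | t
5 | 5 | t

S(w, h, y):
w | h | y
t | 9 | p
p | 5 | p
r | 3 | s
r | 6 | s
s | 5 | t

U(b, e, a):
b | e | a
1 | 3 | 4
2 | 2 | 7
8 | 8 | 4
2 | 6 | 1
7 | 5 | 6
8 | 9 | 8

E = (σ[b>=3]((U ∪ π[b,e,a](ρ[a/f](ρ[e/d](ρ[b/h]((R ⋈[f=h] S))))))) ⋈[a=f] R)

Per-node cardinality:
  U → 6
  R → 6
  S → 5
  (R ⋈[f=h] S) → 4
  ρ[b/h]((R ⋈[f=h] S)) → 4
  ρ[e/d](ρ[b/h]((R ⋈[f=h] S))) → 4
  ρ[a/f](ρ[e/d](ρ[b/h]((R ⋈[f=h] S)))) → 4
  π[b,e,a](ρ[a/f](ρ[e/d](ρ[b/h]((R ⋈[f=h] S))))) → 4
  (U ∪ π[b,e,a](ρ[a/f](ρ[e/d](ρ[b/h]((R ⋈[f=h] S)))))) → 10
  σ[b>=3]((U ∪ π[b,e,a](ρ[a/f](ρ[e/d](ρ[b/h]((R ⋈[f=h] S))))))) → 7
  R → 6
  (σ[b>=3]((U ∪ π[b,e,a](ρ[a/f](ρ[e/d](ρ[b/h]((R ⋈[f=h] S))))))) ⋈[a=f] R) → 9

|E| = 9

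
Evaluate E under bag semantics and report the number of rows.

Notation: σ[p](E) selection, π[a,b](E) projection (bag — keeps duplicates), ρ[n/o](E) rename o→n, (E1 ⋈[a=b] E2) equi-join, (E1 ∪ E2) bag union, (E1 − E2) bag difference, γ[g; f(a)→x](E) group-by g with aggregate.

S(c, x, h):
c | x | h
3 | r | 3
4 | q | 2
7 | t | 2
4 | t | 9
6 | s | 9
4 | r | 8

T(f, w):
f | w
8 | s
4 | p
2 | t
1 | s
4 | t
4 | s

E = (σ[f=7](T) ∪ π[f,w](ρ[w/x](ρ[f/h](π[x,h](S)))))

Row counts bottom-up:
  T → 6
  σ[f=7](T) → 0
  S → 6
  π[x,h](S) → 6
  ρ[f/h](π[x,h](S)) → 6
  ρ[w/x](ρ[f/h](π[x,h](S))) → 6
  π[f,w](ρ[w/x](ρ[f/h](π[x,h](S)))) → 6
  (σ[f=7](T) ∪ π[f,w](ρ[w/x](ρ[f/h](π[x,h](S))))) → 6

|E| = 6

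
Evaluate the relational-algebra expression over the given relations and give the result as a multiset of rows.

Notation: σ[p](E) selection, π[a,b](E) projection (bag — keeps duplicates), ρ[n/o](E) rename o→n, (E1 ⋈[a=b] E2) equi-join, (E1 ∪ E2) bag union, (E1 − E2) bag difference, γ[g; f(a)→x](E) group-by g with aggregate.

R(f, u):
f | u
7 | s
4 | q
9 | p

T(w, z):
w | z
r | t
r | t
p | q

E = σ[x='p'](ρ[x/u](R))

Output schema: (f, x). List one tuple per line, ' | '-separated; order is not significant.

Subexpression sizes:
  R → 3
  ρ[x/u](R) → 3
  σ[x='p'](ρ[x/u](R)) → 1

== RESULT ==
f | x
9 | p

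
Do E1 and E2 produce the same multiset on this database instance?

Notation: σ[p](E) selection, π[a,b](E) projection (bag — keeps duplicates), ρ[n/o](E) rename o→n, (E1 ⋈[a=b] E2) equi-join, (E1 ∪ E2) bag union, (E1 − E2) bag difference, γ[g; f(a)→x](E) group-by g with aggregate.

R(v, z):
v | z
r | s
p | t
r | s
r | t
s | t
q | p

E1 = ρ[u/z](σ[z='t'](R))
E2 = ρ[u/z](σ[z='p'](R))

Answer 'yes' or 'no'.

E1 subexpression sizes:
  R → 6
  σ[z='t'](R) → 3
  ρ[u/z](σ[z='t'](R)) → 3
E2 subexpression sizes:
  R → 6
  σ[z='p'](R) → 1
  ρ[u/z](σ[z='p'](R)) → 1

E1 result:
v | u
p | t
r | t
s | t
E2 result:
v | u
q | p
Witness: ('r', 't') appears 1× in E1 but 0× in E2.

no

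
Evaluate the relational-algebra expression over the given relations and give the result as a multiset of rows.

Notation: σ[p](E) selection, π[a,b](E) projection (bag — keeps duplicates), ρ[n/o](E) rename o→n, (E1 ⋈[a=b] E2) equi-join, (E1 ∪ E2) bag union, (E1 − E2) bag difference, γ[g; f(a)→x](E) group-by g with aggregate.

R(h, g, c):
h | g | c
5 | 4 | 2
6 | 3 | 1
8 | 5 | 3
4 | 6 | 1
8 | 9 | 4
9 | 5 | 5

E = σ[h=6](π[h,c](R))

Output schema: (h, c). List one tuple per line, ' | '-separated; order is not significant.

Stepwise |·|:
  R → 6
  π[h,c](R) → 6
  σ[h=6](π[h,c](R)) → 1

== RESULT ==
h | c
6 | 1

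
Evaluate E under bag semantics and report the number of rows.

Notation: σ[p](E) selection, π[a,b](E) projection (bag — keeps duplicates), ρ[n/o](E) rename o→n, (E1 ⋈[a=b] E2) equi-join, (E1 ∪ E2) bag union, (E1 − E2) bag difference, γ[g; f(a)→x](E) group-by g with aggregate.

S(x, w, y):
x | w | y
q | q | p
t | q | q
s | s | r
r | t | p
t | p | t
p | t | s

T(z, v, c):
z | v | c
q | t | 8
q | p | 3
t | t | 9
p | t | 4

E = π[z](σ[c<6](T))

Subexpression sizes:
  T → 4
  σ[c<6](T) → 2
  π[z](σ[c<6](T)) → 2

|E| = 2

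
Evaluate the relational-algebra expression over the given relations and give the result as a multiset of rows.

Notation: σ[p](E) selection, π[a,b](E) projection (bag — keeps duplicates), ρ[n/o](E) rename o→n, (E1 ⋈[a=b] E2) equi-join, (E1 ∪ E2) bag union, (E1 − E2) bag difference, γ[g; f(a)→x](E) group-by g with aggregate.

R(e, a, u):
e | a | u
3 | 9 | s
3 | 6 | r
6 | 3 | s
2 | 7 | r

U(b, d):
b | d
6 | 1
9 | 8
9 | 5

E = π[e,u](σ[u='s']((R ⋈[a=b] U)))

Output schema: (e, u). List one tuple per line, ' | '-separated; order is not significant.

Subexpression sizes:
  R → 4
  U → 3
  (R ⋈[a=b] U) → 3
  σ[u='s']((R ⋈[a=b] U)) → 2
  π[e,u](σ[u='s']((R ⋈[a=b] U))) → 2

== RESULT ==
e | u
3 | s
3 | s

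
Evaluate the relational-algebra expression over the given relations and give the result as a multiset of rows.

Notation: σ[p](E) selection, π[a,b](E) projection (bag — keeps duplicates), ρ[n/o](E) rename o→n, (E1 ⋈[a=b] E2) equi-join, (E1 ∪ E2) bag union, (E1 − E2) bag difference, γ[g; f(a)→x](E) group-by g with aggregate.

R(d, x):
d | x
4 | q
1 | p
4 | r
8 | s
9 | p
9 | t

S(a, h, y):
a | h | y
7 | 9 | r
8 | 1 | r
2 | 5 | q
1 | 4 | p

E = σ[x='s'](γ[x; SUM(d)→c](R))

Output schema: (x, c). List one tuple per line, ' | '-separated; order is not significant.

Subexpression sizes:
  R → 6
  γ[x; SUM(d)→c](R) → 5
  σ[x='s'](γ[x; SUM(d)→c](R)) → 1

== RESULT ==
x | c
s | 8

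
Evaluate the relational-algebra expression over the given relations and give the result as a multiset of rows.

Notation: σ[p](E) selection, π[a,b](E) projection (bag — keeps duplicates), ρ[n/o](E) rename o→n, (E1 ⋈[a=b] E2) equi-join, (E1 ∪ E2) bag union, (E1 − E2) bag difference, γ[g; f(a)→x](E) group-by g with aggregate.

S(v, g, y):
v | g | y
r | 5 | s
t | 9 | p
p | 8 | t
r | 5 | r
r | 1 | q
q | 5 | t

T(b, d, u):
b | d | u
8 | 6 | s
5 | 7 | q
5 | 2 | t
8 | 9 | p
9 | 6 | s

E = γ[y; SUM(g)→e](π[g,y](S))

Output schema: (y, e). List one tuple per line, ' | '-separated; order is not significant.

Row counts bottom-up:
  S → 6
  π[g,y](S) → 6
  γ[y; SUM(g)→e](π[g,y](S)) → 5

== RESULT ==
y | e
p | 9
q | 1
r | 5
s | 5
t | 13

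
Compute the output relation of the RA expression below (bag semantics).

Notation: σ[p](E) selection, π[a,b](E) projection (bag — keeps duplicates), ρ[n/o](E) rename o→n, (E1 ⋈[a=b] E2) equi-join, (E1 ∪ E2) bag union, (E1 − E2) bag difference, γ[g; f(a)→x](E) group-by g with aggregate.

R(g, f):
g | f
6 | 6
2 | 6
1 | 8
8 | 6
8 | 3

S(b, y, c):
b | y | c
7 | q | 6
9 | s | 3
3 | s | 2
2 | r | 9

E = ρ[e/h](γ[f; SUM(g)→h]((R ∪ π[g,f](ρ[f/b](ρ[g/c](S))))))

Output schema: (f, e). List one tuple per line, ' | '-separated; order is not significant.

Stepwise |·|:
  R → 5
  S → 4
  ρ[g/c](S) → 4
  ρ[f/b](ρ[g/c](S)) → 4
  π[g,f](ρ[f/b](ρ[g/c](S))) → 4
  (R ∪ π[g,f](ρ[f/b](ρ[g/c](S)))) → 9
  γ[f; SUM(g)→h]((R ∪ π[g,f](ρ[f/b](ρ[g/c](S))))) → 6
  ρ[e/h](γ[f; SUM(g)→h]((R ∪ π[g,f](ρ[f/b](ρ[g/c](S)))))) → 6

== RESULT ==
f | e
2 | 9
3 | 10
6 | 16
7 | 6
8 | 1
9 | 3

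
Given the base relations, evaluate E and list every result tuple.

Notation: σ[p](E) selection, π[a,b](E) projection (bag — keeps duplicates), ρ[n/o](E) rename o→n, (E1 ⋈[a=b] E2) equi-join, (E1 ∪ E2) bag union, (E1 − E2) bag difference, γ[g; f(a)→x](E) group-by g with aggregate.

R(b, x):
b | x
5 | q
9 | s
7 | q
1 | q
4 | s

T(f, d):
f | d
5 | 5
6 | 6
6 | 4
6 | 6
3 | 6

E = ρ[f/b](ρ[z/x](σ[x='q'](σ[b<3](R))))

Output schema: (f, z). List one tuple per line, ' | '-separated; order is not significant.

Subexpression sizes:
  R → 5
  σ[b<3](R) → 1
  σ[x='q'](σ[b<3](R)) → 1
  ρ[z/x](σ[x='q'](σ[b<3](R))) → 1
  ρ[f/b](ρ[z/x](σ[x='q'](σ[b<3](R)))) → 1

== RESULT ==
f | z
1 | q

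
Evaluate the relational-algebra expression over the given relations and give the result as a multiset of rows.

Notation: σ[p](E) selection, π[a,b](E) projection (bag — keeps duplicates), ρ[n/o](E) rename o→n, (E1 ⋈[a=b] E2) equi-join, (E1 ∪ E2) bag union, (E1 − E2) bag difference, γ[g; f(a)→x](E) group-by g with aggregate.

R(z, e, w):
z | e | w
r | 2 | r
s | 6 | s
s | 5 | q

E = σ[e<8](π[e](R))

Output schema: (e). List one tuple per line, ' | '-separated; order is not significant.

Per-node cardinality:
  R → 3
  π[e](R) → 3
  σ[e<8](π[e](R)) → 3

== RESULT ==
e
2
5
6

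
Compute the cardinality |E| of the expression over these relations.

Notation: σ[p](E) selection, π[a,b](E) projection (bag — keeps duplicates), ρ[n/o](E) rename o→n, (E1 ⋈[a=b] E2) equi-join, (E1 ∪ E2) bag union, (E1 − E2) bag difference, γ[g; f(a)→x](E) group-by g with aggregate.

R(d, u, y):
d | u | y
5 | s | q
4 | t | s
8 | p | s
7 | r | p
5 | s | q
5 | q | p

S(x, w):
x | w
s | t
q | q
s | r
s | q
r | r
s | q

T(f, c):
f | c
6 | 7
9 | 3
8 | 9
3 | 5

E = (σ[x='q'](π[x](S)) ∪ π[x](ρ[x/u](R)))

Per-node cardinality:
  S → 6
  π[x](S) → 6
  σ[x='q'](π[x](S)) → 1
  R → 6
  ρ[x/u](R) → 6
  π[x](ρ[x/u](R)) → 6
  (σ[x='q'](π[x](S)) ∪ π[x](ρ[x/u](R))) → 7

|E| = 7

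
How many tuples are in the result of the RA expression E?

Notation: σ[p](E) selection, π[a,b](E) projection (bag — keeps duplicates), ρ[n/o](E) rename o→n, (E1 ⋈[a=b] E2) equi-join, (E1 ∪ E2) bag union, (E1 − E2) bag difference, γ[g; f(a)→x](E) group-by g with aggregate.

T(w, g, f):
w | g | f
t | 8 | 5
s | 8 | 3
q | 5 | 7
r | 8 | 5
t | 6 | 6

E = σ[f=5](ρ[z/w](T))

Stepwise |·|:
  T → 5
  ρ[z/w](T) → 5
  σ[f=5](ρ[z/w](T)) → 2

|E| = 2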